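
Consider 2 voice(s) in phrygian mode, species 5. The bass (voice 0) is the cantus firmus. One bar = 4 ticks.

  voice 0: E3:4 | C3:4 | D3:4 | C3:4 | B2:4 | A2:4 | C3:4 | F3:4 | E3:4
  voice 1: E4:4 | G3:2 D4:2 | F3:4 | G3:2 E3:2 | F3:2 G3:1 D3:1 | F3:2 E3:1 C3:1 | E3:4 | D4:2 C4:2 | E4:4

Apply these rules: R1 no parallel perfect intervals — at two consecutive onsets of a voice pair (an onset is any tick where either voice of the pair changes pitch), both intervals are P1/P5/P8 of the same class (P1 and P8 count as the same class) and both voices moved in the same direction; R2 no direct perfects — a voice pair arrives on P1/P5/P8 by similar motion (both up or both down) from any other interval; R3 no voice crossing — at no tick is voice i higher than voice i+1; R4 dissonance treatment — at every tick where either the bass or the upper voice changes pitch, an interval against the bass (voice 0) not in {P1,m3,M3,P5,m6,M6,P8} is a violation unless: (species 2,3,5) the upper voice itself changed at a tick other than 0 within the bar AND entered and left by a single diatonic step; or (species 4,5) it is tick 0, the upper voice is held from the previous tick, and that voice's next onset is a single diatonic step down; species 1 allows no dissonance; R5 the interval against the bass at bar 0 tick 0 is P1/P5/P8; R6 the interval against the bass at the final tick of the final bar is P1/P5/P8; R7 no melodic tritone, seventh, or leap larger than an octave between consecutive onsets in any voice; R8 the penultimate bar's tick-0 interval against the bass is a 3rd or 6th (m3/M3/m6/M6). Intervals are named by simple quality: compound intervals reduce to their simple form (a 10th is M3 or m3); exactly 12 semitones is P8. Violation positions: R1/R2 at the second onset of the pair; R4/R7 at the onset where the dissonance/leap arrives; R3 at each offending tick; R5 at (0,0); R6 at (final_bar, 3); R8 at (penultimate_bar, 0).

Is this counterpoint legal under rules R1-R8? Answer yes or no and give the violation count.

No (4 violations)

bar 0: v0=E3 v1=E4 (P8)
bar 1: v0=C3 v1=G3 (P5)
bar 2: v0=D3 v1=F3 (m3)
bar 3: v0=C3 v1=G3 (P5)
bar 4: v0=B2 v1=F3 (TT)
bar 5: v0=A2 v1=F3 (m6)
bar 6: v0=C3 v1=E3 (M3)
bar 7: v0=F3 v1=D4 (M6)
bar 8: v0=E3 v1=E4 (P8)
  R2 @ bar1.0: E3/E4 P8 -> C3/G3 P5 similar
  R4 @ bar1.2: C3/D4 M2 untreated
  R4 @ bar4.0: B2/F3 TT untreated
  R7 @ bar7.0: E3->D4 leap 10st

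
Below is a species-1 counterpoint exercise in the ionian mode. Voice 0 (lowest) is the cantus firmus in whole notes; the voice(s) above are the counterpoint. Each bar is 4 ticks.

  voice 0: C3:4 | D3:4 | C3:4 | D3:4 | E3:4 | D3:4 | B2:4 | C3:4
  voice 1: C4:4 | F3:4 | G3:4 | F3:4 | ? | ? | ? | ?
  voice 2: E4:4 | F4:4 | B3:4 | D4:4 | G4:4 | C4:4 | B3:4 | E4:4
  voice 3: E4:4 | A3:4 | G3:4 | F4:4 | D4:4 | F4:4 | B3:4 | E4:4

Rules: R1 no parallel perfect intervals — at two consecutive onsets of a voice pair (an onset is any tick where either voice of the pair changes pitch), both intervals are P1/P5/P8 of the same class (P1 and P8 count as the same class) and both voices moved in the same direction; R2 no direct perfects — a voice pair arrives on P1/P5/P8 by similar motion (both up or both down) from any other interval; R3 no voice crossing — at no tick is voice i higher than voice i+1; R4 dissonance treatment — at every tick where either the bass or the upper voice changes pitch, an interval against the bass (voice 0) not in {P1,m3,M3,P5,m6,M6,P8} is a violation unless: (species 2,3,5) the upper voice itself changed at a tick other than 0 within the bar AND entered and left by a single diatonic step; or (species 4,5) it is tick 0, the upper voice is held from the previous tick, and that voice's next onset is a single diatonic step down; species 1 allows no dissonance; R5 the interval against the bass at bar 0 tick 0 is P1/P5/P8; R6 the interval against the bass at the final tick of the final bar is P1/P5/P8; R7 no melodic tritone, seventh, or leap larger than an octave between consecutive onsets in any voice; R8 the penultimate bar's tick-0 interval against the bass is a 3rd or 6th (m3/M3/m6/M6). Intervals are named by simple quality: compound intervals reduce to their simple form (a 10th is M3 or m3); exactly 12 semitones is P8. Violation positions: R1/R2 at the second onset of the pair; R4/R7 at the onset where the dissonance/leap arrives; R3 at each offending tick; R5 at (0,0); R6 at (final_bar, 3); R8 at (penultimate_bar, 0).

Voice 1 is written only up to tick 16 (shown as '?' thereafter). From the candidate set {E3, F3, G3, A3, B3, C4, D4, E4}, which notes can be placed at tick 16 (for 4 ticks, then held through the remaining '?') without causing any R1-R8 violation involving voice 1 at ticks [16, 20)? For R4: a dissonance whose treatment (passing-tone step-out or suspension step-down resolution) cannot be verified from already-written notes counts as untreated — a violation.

{E3}

E3: legal
F3: violates R4
G3: violates R2
A3: violates R4
B3: violates R2,R7
C4: violates R2
D4: violates R4
E4: violates R2,R7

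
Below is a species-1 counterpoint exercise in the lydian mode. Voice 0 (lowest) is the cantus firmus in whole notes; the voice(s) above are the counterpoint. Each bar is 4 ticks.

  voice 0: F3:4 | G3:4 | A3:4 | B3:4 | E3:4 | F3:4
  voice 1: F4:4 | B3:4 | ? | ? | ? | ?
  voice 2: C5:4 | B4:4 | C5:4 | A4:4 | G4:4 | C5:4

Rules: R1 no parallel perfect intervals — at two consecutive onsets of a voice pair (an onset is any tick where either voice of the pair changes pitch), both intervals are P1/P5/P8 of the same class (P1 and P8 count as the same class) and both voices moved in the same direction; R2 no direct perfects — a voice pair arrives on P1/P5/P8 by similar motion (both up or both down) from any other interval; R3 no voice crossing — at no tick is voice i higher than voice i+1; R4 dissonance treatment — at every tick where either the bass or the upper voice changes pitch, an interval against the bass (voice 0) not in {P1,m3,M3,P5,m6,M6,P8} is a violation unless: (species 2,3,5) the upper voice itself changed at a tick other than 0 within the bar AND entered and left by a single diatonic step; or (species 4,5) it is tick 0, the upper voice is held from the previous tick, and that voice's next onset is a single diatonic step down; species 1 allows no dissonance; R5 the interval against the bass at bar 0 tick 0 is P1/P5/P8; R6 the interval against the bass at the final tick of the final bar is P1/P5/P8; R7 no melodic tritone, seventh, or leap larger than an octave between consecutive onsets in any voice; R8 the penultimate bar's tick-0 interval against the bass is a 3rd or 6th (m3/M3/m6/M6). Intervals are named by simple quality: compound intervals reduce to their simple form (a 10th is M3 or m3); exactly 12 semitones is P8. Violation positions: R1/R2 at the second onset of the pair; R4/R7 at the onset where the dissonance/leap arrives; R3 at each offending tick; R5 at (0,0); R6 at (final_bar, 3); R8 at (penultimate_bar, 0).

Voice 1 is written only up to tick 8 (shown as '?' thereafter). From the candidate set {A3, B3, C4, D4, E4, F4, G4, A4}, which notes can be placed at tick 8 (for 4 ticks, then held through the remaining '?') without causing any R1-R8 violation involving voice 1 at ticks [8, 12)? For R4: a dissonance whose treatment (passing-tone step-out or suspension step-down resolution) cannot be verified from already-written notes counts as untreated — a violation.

{A3}

A3: legal
B3: violates R4
C4: violates R1
D4: violates R4
E4: violates R2
F4: violates R2,R7
G4: violates R4
A4: violates R2,R7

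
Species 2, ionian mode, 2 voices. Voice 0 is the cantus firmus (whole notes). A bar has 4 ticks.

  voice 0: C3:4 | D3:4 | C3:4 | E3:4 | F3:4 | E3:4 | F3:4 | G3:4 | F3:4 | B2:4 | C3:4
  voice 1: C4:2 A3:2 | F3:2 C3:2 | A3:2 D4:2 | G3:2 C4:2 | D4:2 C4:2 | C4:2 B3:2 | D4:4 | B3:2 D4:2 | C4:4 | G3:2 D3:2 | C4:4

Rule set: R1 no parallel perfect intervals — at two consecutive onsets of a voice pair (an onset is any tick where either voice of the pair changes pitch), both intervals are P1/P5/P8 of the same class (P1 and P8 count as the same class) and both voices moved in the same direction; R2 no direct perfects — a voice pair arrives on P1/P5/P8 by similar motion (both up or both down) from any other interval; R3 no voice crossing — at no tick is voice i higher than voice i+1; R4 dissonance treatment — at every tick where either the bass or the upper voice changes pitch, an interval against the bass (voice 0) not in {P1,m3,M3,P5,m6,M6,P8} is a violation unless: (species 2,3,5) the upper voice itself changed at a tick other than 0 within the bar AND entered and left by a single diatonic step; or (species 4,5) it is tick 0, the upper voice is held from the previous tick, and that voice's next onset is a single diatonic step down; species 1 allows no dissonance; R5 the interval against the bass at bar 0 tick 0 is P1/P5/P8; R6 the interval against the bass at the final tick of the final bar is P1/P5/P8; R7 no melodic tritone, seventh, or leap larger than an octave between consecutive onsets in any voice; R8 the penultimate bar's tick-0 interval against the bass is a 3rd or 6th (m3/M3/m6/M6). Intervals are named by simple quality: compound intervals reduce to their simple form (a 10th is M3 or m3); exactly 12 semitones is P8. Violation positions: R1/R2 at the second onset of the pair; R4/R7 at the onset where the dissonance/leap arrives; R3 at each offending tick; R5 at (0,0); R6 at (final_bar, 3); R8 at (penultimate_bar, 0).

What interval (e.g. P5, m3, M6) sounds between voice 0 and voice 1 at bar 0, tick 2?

voice 0=C3 voice 1=A3 -> M6

M6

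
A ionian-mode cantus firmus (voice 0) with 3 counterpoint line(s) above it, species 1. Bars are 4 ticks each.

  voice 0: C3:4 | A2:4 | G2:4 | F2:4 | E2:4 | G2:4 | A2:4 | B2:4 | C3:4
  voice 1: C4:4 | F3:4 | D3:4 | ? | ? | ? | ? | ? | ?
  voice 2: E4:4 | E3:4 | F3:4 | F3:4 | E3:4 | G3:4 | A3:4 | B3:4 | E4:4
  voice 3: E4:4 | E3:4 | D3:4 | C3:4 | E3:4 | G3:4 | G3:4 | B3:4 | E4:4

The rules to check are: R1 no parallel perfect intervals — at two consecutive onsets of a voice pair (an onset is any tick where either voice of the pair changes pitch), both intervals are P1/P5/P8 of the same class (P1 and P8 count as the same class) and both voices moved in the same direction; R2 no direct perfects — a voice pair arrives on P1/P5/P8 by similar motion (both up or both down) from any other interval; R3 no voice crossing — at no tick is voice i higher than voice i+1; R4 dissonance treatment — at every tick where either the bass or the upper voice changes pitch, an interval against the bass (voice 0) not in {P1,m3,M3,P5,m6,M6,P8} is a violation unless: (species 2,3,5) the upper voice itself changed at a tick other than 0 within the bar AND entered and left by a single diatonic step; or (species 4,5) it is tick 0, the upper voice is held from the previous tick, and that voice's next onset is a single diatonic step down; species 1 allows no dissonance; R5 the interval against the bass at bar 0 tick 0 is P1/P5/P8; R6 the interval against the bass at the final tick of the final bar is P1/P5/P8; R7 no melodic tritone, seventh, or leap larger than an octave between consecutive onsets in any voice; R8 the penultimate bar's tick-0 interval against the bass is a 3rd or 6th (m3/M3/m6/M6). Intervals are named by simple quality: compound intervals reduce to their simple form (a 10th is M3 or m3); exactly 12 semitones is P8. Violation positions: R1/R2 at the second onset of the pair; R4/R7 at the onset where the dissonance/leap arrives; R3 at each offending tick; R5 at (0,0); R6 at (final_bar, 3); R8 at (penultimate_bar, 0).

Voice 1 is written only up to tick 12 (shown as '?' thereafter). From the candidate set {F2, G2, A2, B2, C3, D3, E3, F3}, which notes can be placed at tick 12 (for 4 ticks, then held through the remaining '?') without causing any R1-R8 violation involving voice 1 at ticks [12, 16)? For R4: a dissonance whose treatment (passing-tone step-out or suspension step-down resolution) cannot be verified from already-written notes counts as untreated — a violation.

F2: violates R2
G2: violates R4
A2: legal
B2: violates R4
C3: violates R1
D3: legal
E3: violates R4
F3: legal

{A2, D3, F3}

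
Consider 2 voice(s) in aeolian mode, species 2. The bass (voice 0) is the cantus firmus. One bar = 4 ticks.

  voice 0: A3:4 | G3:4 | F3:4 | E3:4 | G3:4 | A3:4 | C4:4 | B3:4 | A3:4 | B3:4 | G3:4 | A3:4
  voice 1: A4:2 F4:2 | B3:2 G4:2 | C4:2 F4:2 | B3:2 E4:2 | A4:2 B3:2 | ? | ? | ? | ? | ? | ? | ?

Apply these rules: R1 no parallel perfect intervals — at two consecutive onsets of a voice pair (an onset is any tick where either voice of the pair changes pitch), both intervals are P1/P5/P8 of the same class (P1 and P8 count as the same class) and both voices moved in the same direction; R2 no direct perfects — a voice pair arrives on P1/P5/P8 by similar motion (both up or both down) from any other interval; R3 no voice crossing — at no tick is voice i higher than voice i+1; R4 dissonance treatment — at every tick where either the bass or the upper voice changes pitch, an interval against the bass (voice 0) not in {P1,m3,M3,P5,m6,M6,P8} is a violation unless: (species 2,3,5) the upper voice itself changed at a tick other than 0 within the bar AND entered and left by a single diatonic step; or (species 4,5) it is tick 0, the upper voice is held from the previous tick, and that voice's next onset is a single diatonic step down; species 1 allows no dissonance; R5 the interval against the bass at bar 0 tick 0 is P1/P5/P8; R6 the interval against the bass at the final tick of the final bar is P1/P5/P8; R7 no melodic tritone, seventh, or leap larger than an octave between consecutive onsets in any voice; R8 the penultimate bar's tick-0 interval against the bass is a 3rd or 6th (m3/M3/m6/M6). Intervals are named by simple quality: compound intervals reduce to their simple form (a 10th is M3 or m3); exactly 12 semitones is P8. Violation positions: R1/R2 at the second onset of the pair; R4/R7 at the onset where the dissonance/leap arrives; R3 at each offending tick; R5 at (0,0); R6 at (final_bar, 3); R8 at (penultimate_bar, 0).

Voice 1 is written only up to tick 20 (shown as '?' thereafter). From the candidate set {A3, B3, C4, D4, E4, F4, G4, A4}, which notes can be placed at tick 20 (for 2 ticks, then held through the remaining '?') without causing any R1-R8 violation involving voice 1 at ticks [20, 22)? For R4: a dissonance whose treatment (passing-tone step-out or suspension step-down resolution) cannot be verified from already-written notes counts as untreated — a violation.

{A3, C4}

A3: legal
B3: violates R4
C4: legal
D4: violates R4
E4: violates R2
F4: violates R7
G4: violates R4
A4: violates R2,R7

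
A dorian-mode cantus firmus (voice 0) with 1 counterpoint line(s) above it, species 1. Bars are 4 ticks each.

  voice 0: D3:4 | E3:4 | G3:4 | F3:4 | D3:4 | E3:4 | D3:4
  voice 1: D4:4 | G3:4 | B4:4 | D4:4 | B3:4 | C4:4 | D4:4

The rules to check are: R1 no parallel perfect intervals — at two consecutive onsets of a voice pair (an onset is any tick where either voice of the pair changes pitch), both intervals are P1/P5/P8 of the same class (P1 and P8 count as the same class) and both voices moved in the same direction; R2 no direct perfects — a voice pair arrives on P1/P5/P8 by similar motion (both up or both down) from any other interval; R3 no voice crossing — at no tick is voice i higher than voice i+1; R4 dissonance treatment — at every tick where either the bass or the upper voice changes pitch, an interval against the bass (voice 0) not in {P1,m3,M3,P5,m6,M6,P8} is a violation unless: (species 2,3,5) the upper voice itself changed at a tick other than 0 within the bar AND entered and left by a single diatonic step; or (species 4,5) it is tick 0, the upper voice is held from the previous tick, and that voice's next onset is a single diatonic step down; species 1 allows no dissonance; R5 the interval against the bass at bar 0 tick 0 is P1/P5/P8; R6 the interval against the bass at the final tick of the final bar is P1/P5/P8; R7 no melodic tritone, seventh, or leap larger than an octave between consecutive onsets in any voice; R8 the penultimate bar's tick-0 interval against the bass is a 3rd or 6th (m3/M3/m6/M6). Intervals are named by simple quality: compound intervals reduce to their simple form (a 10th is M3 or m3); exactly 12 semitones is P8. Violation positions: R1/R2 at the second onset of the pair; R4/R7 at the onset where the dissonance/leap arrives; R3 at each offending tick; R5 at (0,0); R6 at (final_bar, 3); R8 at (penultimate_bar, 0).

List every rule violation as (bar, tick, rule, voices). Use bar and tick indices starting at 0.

bar 0: v0=D3 v1=D4 downbeat P8
bar 1: v0=E3 v1=G3 downbeat m3
bar 2: v0=G3 v1=B4 downbeat M3
bar 3: v0=F3 v1=D4 downbeat M6
bar 4: v0=D3 v1=B3 downbeat M6
bar 5: v0=E3 v1=C4 downbeat m6
bar 6: v0=D3 v1=D4 downbeat P8
  -> R7 @ bar 2 tick 0 v(1,): G3->B4 leap 16st

(2, 0, R7, (1,))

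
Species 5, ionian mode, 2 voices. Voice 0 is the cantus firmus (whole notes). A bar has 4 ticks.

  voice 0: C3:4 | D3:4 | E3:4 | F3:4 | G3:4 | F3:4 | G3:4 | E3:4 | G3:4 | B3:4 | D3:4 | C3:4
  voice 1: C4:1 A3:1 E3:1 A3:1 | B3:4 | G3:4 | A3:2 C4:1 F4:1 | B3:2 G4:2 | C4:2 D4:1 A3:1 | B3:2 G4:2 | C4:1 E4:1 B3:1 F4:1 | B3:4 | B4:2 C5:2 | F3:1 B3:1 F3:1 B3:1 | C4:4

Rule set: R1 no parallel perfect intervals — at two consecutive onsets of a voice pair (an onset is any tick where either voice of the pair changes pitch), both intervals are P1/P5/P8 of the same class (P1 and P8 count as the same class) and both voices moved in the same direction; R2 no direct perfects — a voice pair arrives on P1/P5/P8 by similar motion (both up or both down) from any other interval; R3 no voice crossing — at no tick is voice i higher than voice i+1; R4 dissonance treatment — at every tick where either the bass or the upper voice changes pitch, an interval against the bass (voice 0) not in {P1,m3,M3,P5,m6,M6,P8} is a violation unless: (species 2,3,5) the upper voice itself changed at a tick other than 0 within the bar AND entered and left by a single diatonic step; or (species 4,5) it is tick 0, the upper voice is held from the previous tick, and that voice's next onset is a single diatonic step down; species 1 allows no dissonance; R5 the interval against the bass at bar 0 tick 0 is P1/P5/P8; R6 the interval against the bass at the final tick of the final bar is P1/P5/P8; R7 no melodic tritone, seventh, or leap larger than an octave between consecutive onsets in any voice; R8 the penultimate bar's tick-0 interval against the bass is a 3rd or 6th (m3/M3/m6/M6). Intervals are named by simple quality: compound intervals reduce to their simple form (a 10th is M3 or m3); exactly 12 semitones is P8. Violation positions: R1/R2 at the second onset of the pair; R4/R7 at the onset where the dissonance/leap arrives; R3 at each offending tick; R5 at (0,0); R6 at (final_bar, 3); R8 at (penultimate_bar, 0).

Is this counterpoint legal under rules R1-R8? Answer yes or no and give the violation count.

bar 0: v0=C3 v1=C4 (P8)
bar 1: v0=D3 v1=B3 (M6)
bar 2: v0=E3 v1=G3 (m3)
bar 3: v0=F3 v1=A3 (M3)
bar 4: v0=G3 v1=B3 (M3)
bar 5: v0=F3 v1=C4 (P5)
bar 6: v0=G3 v1=B3 (M3)
bar 7: v0=E3 v1=C4 (m6)
bar 8: v0=G3 v1=B3 (M3)
bar 9: v0=B3 v1=B4 (P8)
bar 10: v0=D3 v1=F3 (m3)
bar 11: v0=C3 v1=C4 (P8)
  R7 @ bar4.0: F4->B3 leap 6st
  R2 @ bar5.0: G3/G4 P8 -> F3/C4 P5 similar
  R4 @ bar7.3: E3/F4 m2 untreated
  R7 @ bar7.3: B3->F4 leap 6st
  R7 @ bar8.0: F4->B3 leap 6st
  R2 @ bar9.0: G3/B3 M3 -> B3/B4 P8 similar
  R4 @ bar9.2: B3/C5 m2 untreated
  R7 @ bar10.0: C5->F3 leap 19st
  R7 @ bar10.1: F3->B3 leap 6st
  R7 @ bar10.2: B3->F3 leap 6st
  R7 @ bar10.3: F3->B3 leap 6st

No (11 violations)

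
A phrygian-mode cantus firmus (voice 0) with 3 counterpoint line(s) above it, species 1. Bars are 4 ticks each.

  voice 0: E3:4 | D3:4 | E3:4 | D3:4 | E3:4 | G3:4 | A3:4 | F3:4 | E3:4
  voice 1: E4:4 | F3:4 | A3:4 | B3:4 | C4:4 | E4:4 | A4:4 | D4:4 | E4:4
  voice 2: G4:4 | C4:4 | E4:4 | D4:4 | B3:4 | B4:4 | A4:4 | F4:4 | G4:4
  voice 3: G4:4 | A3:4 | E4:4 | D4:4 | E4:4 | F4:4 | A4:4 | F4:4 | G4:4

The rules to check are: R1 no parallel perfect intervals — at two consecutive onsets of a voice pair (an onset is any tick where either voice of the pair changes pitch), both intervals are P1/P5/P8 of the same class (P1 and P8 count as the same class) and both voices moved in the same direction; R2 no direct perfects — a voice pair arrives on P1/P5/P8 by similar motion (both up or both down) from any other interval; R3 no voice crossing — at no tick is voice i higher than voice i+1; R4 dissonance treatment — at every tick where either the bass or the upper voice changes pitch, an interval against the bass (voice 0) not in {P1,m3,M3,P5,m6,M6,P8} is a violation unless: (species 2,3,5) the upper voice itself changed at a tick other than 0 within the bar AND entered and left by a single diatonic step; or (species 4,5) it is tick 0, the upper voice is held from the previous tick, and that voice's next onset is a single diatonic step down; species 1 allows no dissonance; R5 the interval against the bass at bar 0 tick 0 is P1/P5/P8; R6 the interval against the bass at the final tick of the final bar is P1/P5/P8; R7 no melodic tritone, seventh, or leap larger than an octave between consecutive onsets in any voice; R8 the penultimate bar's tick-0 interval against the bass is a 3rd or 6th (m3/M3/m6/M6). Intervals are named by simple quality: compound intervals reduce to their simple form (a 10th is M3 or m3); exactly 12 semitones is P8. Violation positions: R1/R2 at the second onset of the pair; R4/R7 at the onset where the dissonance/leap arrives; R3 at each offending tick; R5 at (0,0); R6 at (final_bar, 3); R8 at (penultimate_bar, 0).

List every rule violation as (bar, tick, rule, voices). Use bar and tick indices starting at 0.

(0, 0, R5, (0, 2))
(0, 0, R5, (0, 3))
(1, 0, R2, (0, 3))
(1, 0, R2, (1, 2))
(1, 0, R3, (2, 3))
(1, 0, R4, (0, 2))
(1, 0, R7, (1,))
(1, 0, R7, (3,))
(1, 1, R3, (2, 3))
(1, 2, R3, (2, 3))
(1, 3, R3, (2, 3))
(2, 0, R1, (1, 2))
(2, 0, R2, (0, 2))
(2, 0, R2, (0, 3))
(2, 0, R2, (1, 3))
(2, 0, R2, (2, 3))
(2, 0, R4, (0, 1))
(3, 0, R1, (0, 2))
(3, 0, R1, (0, 3))
(3, 0, R1, (2, 3))
(4, 0, R1, (0, 3))
(4, 0, R3, (1, 2))
(4, 1, R3, (1, 2))
(4, 2, R3, (1, 2))
(4, 3, R3, (1, 2))
(5, 0, R2, (1, 2))
(5, 0, R3, (2, 3))
(5, 0, R4, (0, 3))
(5, 1, R3, (2, 3))
(5, 2, R3, (2, 3))
(5, 3, R3, (2, 3))
(6, 0, R2, (0, 1))
(6, 0, R2, (0, 3))
(6, 0, R2, (1, 3))
(7, 0, R1, (0, 2))
(7, 0, R1, (0, 3))
(7, 0, R1, (2, 3))
(7, 0, R8, (0, 2))
(7, 0, R8, (0, 3))
(8, 0, R1, (2, 3))
(8, 3, R6, (0, 2))
(8, 3, R6, (0, 3))

bar 0: v0=E3 v1=E4 v2=G4 v3=G4 downbeat m3
bar 1: v0=D3 v1=F3 v2=C4 v3=A3 downbeat P5
bar 2: v0=E3 v1=A3 v2=E4 v3=E4 downbeat P8
bar 3: v0=D3 v1=B3 v2=D4 v3=D4 downbeat P8
bar 4: v0=E3 v1=C4 v2=B3 v3=E4 downbeat P8
bar 5: v0=G3 v1=E4 v2=B4 v3=F4 downbeat m7
bar 6: v0=A3 v1=A4 v2=A4 v3=A4 downbeat P8
bar 7: v0=F3 v1=D4 v2=F4 v3=F4 downbeat P8
bar 8: v0=E3 v1=E4 v2=G4 v3=G4 downbeat m3
  -> R5 @ bar 0 tick 0 v(0, 2): opens on m3
  -> R5 @ bar 0 tick 0 v(0, 3): opens on m3
  -> R2 @ bar 1 tick 0 v(0, 3): E3/G4 m3 -> D3/A3 P5 similar
  -> R2 @ bar 1 tick 0 v(1, 2): E4/G4 m3 -> F3/C4 P5 similar
  -> R3 @ bar 1 tick 0 v(2, 3): C4 above A3
  -> R4 @ bar 1 tick 0 v(0, 2): D3/C4 m7 untreated
  -> R7 @ bar 1 tick 0 v(1,): E4->F3 leap 11st
  -> R7 @ bar 1 tick 0 v(3,): G4->A3 leap 10st
  -> R3 @ bar 1 tick 1 v(2, 3): C4 above A3
  -> R3 @ bar 1 tick 2 v(2, 3): C4 above A3
  -> R3 @ bar 1 tick 3 v(2, 3): C4 above A3
  -> R1 @ bar 2 tick 0 v(1, 2): F3/C4 P5 -> A3/E4 P5 similar
  -> R2 @ bar 2 tick 0 v(0, 2): D3/C4 m7 -> E3/E4 P8 similar
  -> R2 @ bar 2 tick 0 v(0, 3): D3/A3 P5 -> E3/E4 P8 similar
  -> R2 @ bar 2 tick 0 v(1, 3): F3/A3 M3 -> A3/E4 P5 similar
  -> R2 @ bar 2 tick 0 v(2, 3): C4/A3 m3 -> E4/E4 P1 similar
  -> R4 @ bar 2 tick 0 v(0, 1): E3/A3 P4 untreated
  -> R1 @ bar 3 tick 0 v(0, 2): E3/E4 P8 -> D3/D4 P8 similar
  -> R1 @ bar 3 tick 0 v(0, 3): E3/E4 P8 -> D3/D4 P8 similar
  -> R1 @ bar 3 tick 0 v(2, 3): E4/E4 P1 -> D4/D4 P1 similar
  -> R1 @ bar 4 tick 0 v(0, 3): D3/D4 P8 -> E3/E4 P8 similar
  -> R3 @ bar 4 tick 0 v(1, 2): C4 above B3
  -> R3 @ bar 4 tick 1 v(1, 2): C4 above B3
  -> R3 @ bar 4 tick 2 v(1, 2): C4 above B3
  -> R3 @ bar 4 tick 3 v(1, 2): C4 above B3
  -> R2 @ bar 5 tick 0 v(1, 2): C4/B3 m2 -> E4/B4 P5 similar
  -> R3 @ bar 5 tick 0 v(2, 3): B4 above F4
  -> R4 @ bar 5 tick 0 v(0, 3): G3/F4 m7 untreated
  -> R3 @ bar 5 tick 1 v(2, 3): B4 above F4
  -> R3 @ bar 5 tick 2 v(2, 3): B4 above F4
  -> R3 @ bar 5 tick 3 v(2, 3): B4 above F4
  -> R2 @ bar 6 tick 0 v(0, 1): G3/E4 M6 -> A3/A4 P8 similar
  -> R2 @ bar 6 tick 0 v(0, 3): G3/F4 m7 -> A3/A4 P8 similar
  -> R2 @ bar 6 tick 0 v(1, 3): E4/F4 m2 -> A4/A4 P1 similar
  -> R1 @ bar 7 tick 0 v(0, 2): A3/A4 P8 -> F3/F4 P8 similar
  -> R1 @ bar 7 tick 0 v(0, 3): A3/A4 P8 -> F3/F4 P8 similar
  -> R1 @ bar 7 tick 0 v(2, 3): A4/A4 P1 -> F4/F4 P1 similar
  -> R8 @ bar 7 tick 0 v(0, 2): penult P8 not 3rd/6th
  -> R8 @ bar 7 tick 0 v(0, 3): penult P8 not 3rd/6th
  -> R1 @ bar 8 tick 0 v(2, 3): F4/F4 P1 -> G4/G4 P1 similar
  -> R6 @ bar 8 tick 3 v(0, 2): closes on m3
  -> R6 @ bar 8 tick 3 v(0, 3): closes on m3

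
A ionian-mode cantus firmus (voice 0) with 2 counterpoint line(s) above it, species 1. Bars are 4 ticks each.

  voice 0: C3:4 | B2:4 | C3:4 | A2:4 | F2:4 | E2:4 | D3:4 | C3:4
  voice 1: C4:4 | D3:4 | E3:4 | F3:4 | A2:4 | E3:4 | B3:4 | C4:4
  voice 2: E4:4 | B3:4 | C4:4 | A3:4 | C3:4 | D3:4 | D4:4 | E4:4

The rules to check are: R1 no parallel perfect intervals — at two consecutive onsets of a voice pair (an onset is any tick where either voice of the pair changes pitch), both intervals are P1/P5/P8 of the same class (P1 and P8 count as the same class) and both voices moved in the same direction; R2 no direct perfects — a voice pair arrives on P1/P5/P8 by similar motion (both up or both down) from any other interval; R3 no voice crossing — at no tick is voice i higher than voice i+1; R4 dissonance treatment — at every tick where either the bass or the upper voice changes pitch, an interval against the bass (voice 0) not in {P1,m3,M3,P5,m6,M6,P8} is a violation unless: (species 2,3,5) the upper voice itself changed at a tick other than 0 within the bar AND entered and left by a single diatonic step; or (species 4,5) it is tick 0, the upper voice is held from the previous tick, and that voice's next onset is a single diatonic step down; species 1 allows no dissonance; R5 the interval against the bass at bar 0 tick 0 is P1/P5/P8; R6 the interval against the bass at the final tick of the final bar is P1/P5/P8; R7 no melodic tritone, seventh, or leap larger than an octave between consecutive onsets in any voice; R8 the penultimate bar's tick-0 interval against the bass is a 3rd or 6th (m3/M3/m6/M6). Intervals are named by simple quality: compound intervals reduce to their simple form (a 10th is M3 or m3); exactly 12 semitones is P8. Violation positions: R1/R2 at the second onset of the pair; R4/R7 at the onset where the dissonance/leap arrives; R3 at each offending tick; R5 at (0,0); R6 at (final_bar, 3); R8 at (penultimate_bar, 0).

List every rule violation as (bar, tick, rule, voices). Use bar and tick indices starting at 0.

(0, 0, R5, (0, 2))
(1, 0, R2, (0, 2))
(1, 0, R7, (1,))
(2, 0, R1, (0, 2))
(3, 0, R1, (0, 2))
(4, 0, R2, (0, 2))
(5, 0, R3, (1, 2))
(5, 0, R4, (0, 2))
(5, 1, R3, (1, 2))
(5, 2, R3, (1, 2))
(5, 3, R3, (1, 2))
(6, 0, R2, (0, 2))
(6, 0, R7, (0,))
(6, 0, R8, (0, 2))
(7, 3, R6, (0, 2))

bar 0: v0=C3 v1=C4 v2=E4 downbeat M3
bar 1: v0=B2 v1=D3 v2=B3 downbeat P8
bar 2: v0=C3 v1=E3 v2=C4 downbeat P8
bar 3: v0=A2 v1=F3 v2=A3 downbeat P8
bar 4: v0=F2 v1=A2 v2=C3 downbeat P5
bar 5: v0=E2 v1=E3 v2=D3 downbeat m7
bar 6: v0=D3 v1=B3 v2=D4 downbeat P8
bar 7: v0=C3 v1=C4 v2=E4 downbeat M3
  -> R5 @ bar 0 tick 0 v(0, 2): opens on M3
  -> R2 @ bar 1 tick 0 v(0, 2): C3/E4 M3 -> B2/B3 P8 similar
  -> R7 @ bar 1 tick 0 v(1,): C4->D3 leap 10st
  -> R1 @ bar 2 tick 0 v(0, 2): B2/B3 P8 -> C3/C4 P8 similar
  -> R1 @ bar 3 tick 0 v(0, 2): C3/C4 P8 -> A2/A3 P8 similar
  -> R2 @ bar 4 tick 0 v(0, 2): A2/A3 P8 -> F2/C3 P5 similar
  -> R3 @ bar 5 tick 0 v(1, 2): E3 above D3
  -> R4 @ bar 5 tick 0 v(0, 2): E2/D3 m7 untreated
  -> R3 @ bar 5 tick 1 v(1, 2): E3 above D3
  -> R3 @ bar 5 tick 2 v(1, 2): E3 above D3
  -> R3 @ bar 5 tick 3 v(1, 2): E3 above D3
  -> R2 @ bar 6 tick 0 v(0, 2): E2/D3 m7 -> D3/D4 P8 similar
  -> R7 @ bar 6 tick 0 v(0,): E2->D3 leap 10st
  -> R8 @ bar 6 tick 0 v(0, 2): penult P8 not 3rd/6th
  -> R6 @ bar 7 tick 3 v(0, 2): closes on M3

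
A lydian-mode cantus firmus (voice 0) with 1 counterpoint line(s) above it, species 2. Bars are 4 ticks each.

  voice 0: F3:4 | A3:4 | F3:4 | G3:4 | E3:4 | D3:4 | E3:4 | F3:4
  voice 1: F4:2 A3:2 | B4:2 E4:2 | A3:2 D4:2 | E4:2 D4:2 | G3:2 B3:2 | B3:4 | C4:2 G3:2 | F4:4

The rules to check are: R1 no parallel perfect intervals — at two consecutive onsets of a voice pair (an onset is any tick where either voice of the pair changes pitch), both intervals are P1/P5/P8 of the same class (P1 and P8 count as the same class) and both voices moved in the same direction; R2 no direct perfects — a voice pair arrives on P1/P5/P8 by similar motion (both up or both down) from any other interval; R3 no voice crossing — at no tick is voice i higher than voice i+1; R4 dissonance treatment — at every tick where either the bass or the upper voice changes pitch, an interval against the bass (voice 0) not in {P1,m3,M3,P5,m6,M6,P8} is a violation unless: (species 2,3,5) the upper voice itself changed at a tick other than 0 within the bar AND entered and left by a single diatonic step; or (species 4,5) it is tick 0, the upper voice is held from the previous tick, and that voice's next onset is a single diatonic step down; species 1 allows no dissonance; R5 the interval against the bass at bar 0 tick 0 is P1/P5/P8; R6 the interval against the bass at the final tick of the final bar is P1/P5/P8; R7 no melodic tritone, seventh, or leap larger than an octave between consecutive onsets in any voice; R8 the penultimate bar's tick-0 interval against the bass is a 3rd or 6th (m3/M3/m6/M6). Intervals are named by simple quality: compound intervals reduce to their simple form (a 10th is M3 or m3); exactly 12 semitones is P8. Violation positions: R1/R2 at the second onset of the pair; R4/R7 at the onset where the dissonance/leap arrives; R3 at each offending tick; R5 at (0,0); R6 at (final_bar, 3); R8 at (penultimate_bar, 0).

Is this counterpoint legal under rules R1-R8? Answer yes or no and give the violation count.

No (4 violations)

bar 0: v0=F3 v1=F4 (P8)
bar 1: v0=A3 v1=B4 (M2)
bar 2: v0=F3 v1=A3 (M3)
bar 3: v0=G3 v1=E4 (M6)
bar 4: v0=E3 v1=G3 (m3)
bar 5: v0=D3 v1=B3 (M6)
bar 6: v0=E3 v1=C4 (m6)
bar 7: v0=F3 v1=F4 (P8)
  R4 @ bar1.0: A3/B4 M2 untreated
  R7 @ bar1.0: A3->B4 leap 14st
  R2 @ bar7.0: E3/G3 m3 -> F3/F4 P8 similar
  R7 @ bar7.0: G3->F4 leap 10st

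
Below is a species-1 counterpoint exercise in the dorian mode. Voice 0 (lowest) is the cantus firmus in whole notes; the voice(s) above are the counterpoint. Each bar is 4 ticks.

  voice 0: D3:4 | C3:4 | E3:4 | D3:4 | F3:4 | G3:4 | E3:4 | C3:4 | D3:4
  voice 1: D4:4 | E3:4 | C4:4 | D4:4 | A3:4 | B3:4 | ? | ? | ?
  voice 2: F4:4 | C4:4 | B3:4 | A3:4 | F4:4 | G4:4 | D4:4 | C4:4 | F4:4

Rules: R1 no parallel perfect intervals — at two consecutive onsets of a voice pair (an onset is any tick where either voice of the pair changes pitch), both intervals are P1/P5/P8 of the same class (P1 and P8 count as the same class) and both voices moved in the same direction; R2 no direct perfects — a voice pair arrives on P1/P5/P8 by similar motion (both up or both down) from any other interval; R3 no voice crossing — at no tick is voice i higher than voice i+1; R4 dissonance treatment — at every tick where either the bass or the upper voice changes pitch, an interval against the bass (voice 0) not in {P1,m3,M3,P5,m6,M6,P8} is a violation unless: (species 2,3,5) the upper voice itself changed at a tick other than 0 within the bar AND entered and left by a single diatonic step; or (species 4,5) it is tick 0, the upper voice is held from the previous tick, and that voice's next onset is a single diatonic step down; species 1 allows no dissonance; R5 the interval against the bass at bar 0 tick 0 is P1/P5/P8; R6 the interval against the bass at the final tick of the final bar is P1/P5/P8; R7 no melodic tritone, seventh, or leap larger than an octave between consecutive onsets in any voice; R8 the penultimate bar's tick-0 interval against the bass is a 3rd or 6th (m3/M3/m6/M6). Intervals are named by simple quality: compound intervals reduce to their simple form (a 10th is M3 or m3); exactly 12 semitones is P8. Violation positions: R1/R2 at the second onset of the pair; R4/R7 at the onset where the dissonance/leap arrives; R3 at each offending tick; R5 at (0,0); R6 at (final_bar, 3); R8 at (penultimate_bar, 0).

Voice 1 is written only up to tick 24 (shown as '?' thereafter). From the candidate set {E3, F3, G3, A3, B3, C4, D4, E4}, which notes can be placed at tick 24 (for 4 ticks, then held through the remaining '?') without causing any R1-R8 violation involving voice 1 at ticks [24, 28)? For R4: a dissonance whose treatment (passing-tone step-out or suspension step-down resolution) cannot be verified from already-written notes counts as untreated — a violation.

E3: violates R2
F3: violates R4,R7
G3: violates R2
A3: violates R4
B3: legal
C4: legal
D4: violates R4
E4: violates R3

{B3, C4}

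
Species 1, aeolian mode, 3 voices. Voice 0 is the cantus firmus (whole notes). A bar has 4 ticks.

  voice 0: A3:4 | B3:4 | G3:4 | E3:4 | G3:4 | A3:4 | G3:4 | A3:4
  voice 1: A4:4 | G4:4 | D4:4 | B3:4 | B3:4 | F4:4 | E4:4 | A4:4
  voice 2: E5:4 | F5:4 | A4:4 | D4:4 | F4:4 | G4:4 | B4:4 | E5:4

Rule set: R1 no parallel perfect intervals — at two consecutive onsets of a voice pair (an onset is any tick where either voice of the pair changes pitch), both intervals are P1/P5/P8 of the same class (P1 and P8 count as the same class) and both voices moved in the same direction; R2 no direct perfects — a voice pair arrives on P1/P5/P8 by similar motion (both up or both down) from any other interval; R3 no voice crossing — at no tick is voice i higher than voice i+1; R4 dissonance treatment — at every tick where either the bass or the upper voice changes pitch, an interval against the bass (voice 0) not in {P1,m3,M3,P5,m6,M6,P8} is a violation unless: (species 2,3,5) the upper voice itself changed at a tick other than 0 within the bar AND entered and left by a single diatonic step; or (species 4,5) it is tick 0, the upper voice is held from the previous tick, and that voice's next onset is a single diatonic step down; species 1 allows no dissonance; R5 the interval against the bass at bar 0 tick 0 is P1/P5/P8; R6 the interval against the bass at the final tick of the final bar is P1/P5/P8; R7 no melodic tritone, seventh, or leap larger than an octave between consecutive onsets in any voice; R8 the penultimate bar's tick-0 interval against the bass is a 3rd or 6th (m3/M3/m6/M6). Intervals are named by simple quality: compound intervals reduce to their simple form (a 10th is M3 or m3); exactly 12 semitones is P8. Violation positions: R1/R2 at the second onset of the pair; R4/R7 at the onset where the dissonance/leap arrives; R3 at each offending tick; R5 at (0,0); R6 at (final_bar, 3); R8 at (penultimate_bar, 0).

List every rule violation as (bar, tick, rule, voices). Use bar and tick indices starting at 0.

bar 0: v0=A3 v1=A4 v2=E5 downbeat P5
bar 1: v0=B3 v1=G4 v2=F5 downbeat TT
bar 2: v0=G3 v1=D4 v2=A4 downbeat M2
bar 3: v0=E3 v1=B3 v2=D4 downbeat m7
bar 4: v0=G3 v1=B3 v2=F4 downbeat m7
bar 5: v0=A3 v1=F4 v2=G4 downbeat m7
bar 6: v0=G3 v1=E4 v2=B4 downbeat M3
bar 7: v0=A3 v1=A4 v2=E5 downbeat P5
  -> R4 @ bar 1 tick 0 v(0, 2): B3/F5 TT untreated
  -> R2 @ bar 2 tick 0 v(0, 1): B3/G4 m6 -> G3/D4 P5 similar
  -> R2 @ bar 2 tick 0 v(1, 2): G4/F5 m7 -> D4/A4 P5 similar
  -> R4 @ bar 2 tick 0 v(0, 2): G3/A4 M2 untreated
  -> R1 @ bar 3 tick 0 v(0, 1): G3/D4 P5 -> E3/B3 P5 similar
  -> R4 @ bar 3 tick 0 v(0, 2): E3/D4 m7 untreated
  -> R4 @ bar 4 tick 0 v(0, 2): G3/F4 m7 untreated
  -> R4 @ bar 5 tick 0 v(0, 2): A3/G4 m7 untreated
  -> R7 @ bar 5 tick 0 v(1,): B3->F4 leap 6st
  -> R1 @ bar 7 tick 0 v(1, 2): E4/B4 P5 -> A4/E5 P5 similar
  -> R2 @ bar 7 tick 0 v(0, 1): G3/E4 M6 -> A3/A4 P8 similar
  -> R2 @ bar 7 tick 0 v(0, 2): G3/B4 M3 -> A3/E5 P5 similar

(1, 0, R4, (0, 2))
(2, 0, R2, (0, 1))
(2, 0, R2, (1, 2))
(2, 0, R4, (0, 2))
(3, 0, R1, (0, 1))
(3, 0, R4, (0, 2))
(4, 0, R4, (0, 2))
(5, 0, R4, (0, 2))
(5, 0, R7, (1,))
(7, 0, R1, (1, 2))
(7, 0, R2, (0, 1))
(7, 0, R2, (0, 2))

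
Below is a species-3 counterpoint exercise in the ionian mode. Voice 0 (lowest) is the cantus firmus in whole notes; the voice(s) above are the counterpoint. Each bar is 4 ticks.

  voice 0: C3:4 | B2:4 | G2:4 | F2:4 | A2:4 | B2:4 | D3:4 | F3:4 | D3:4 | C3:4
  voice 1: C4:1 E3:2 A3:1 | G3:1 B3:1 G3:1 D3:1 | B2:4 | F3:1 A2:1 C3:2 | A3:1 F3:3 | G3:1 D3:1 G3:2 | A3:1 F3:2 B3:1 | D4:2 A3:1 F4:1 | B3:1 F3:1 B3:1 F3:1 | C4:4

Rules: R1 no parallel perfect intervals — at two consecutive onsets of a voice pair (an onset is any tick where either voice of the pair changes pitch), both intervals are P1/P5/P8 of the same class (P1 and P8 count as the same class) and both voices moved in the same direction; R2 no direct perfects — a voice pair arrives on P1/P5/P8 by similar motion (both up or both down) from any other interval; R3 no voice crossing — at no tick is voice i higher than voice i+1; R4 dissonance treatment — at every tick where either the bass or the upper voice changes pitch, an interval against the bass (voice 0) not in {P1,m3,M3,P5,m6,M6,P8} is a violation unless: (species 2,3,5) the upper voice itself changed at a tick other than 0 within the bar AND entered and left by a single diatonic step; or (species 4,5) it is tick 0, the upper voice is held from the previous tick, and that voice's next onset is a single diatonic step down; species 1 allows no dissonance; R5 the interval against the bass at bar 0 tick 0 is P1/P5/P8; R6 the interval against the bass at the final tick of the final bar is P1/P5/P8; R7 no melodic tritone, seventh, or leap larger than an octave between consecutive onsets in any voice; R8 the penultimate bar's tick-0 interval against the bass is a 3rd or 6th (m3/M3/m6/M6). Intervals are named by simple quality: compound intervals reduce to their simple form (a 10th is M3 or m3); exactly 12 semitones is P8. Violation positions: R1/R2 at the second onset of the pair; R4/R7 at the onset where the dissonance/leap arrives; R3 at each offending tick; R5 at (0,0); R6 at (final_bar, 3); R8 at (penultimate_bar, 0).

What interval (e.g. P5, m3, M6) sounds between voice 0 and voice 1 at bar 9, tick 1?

voice 0=C3 voice 1=C4 -> P8

P8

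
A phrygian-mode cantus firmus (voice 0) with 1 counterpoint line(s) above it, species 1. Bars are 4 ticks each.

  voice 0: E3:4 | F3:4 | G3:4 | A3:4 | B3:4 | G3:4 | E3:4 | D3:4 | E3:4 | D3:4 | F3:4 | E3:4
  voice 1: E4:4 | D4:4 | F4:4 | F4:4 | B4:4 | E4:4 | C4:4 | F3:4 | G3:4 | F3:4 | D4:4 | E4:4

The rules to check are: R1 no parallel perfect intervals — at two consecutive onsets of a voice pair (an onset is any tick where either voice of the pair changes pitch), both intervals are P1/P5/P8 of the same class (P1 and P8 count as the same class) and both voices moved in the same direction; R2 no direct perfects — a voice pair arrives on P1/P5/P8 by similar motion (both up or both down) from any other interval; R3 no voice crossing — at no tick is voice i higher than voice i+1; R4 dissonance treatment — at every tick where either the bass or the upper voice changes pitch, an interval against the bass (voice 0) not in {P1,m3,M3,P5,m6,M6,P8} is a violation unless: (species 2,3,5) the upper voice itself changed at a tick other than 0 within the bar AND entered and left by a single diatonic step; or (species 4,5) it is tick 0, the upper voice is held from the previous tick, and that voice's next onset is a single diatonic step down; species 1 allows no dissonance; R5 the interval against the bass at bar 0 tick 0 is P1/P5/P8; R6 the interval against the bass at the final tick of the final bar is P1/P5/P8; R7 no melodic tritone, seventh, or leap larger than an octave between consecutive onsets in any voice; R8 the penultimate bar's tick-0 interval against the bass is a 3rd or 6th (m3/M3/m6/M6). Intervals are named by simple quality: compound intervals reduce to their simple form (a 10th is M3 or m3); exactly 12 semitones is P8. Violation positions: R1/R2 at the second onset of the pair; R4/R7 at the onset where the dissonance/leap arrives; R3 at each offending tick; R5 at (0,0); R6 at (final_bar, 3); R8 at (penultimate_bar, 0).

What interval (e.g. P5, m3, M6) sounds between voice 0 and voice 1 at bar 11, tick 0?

voice 0=E3 voice 1=E4 -> P8

P8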